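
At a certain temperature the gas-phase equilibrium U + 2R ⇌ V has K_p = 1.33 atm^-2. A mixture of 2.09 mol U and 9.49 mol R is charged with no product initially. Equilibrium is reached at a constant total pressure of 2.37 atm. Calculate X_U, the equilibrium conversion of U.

X = 0.806

Take 2.09 mol U as basis and let X be its fractional conversion, so ξ = 2.09X.
At extent ξ: n_U = 2.09 − 2.09X; n_R = 9.49 − 4.18X; n_V = 2.09X.
Total moles n_T = 11.6 − 4.18X.
y_i = n_i/n_T, p_i = y_i·P. K_p = p_V / (p_U p_R^2).
This yields a degree-3 equation in X; solving on (0,1), X = 0.806.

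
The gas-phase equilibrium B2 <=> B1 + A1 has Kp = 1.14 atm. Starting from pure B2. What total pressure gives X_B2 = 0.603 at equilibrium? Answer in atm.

Basis: 1 mol B2 initially; let X = conversion of B2. Extent ξ = X.
Species balance: n_B2 = 1 − X; n_B1 = X; n_A1 = X.
Summing: n_T = 1 + X.
Kp = p_B1 p_A1 / (p_B2) with p_i = (n_i/n_T)·P.
At X = 0.603: the mole-fraction product g(X) = Π y_i^ν_i = 0.5714. Since Kp = g(X)·P^{1}, P = (Kp/g)^(1/1) = (1.14/0.5714)^(1/1) = 2 atm.

P = 2 atm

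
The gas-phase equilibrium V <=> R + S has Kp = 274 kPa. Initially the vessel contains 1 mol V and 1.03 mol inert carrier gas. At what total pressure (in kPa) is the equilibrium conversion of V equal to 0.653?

Take 1 mol V as basis and let X be its fractional conversion, so ξ = X.
At extent ξ: n_V = 1 − X; n_R = X; n_S = X; n_I = 1.03 (inert).
Summing: n_T = 2.03 + X.
Kp = p_R p_S / (p_V) with p_i = (n_i/n_T)·P.
At X = 0.653: the mole-fraction product g(X) = Π y_i^ν_i = 0.458. Since Kp = g(X)·P^{1}, P = (Kp/g)^(1/1) = (274/0.458)^(1/1) = 598 kPa.

P = 598 kPa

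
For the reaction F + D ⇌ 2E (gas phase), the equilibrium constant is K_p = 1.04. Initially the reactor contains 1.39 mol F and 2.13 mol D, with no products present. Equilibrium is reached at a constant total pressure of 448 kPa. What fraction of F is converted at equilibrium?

X = 0.413

Basis: 1.39 mol F initially; let X = conversion of F. Extent ξ = 1.39X.
At extent ξ: n_F = 1.39 − 1.39X; n_D = 2.13 − 1.39X; n_E = 2.78X.
Total moles n_T = 3.52 (Δν = 0, constant).
With p_i = (n_i/n_T)P, K_p = p_E^2 / (p_F p_D).
This yields a degree-2 equation in X; solving on (0,1), X = 0.413.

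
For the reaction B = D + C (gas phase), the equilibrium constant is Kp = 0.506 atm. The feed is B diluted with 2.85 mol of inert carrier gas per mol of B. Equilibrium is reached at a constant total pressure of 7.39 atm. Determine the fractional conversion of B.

Take 1 mol B as basis and let X be its fractional conversion, so ξ = X.
Mole table: n_B = 1 − X; n_D = X; n_C = X; n_I = 2.85 (inert).
Total moles n_T = 3.85 + X.
With p_i = (n_i/n_T)P, Kp = p_D p_C / (p_B).
Setting this equal to 0.506 atm and taking the physical root (0 < X < 1) gives X = 0.414.

X = 0.414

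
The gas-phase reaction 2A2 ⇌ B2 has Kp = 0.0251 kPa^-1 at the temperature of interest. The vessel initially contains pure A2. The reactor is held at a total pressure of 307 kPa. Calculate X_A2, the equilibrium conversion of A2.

X = 0.823

Take 1 mol A2 as basis and let X be its fractional conversion, so ξ = 0.5X.
At extent ξ: n_A2 = 1 − X; n_B2 = 0.5X.
n_T = Σnᵢ = 1 − 0.5X.
y_i = n_i/n_T, p_i = y_i·P. Kp = p_B2 / (p_A2^2).
Substituting and setting equal to 0.0251 kPa^-1 gives a polynomial in X; the root in (0,1) is X = 0.823.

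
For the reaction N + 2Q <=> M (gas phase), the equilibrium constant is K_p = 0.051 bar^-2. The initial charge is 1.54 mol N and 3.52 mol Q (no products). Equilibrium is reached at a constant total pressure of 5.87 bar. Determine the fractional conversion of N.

Let X = conversion of N (basis 1.54 mol N); extent of reaction ξ = 1.54X.
Mole table: n_N = 1.54 − 1.54X; n_Q = 3.52 − 3.08X; n_M = 1.54X.
Total moles n_T = 5.06 − 3.08X.
y_i = n_i/n_T, p_i = y_i·P. K_p = p_M / (p_N p_Q^2).
Setting this equal to 0.051 bar^-2 and taking the physical root (0 < X < 1) gives X = 0.389.

X = 0.389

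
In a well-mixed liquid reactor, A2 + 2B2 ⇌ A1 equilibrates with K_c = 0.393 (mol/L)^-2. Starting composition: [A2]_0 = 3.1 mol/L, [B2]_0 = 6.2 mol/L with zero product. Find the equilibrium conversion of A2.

Let X = conversion of A2; extent ξ = 3.1·X mol/L.
Concentrations: [A2] = 3.1 − 3.1X; [B2] = 6.2 − 6.2X; [A1] = 3.1X.
K_c = [A1] / ([A2] [B2]^2).
Setting equal to 0.393 and solving for X on (0,1) gives X = 0.650.

X = 0.650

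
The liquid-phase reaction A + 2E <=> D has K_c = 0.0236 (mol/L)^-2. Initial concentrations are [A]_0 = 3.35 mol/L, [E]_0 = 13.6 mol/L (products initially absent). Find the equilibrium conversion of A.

Let X = conversion of A; extent ξ = 3.35·X mol/L.
Concentrations: [A] = 3.35 − 3.35X; [E] = 13.6 − 6.7X; [D] = 3.35X.
K_c = [D] / ([A] [E]^2).
Equating to 0.0236 (mol/L)^-2: the physical root is X = 0.664.

X = 0.664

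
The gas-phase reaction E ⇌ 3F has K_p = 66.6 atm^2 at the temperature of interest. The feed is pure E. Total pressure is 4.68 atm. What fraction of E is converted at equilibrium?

Basis: 1 mol E initially; let X = conversion of E. Extent ξ = X.
At extent ξ: n_E = 1 − X; n_F = 3X.
Total moles n_T = 1 + 2X.
Mole fractions y_i = n_i/n_T; K_p = p_F^3 / (p_E) with p_i = y_i·P.
Substituting and setting equal to 66.6 atm^2 gives a polynomial in X; the root in (0,1) is X = 0.602.

X = 0.602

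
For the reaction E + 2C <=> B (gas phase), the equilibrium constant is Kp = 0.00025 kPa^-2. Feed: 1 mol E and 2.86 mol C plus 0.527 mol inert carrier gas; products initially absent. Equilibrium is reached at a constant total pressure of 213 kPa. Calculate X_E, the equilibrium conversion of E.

Basis: 1 mol E initially; let X = conversion of E. Extent ξ = X.
Species balance: n_E = 1 − X; n_C = 2.86 − 2X; n_B = X; n_I = 0.527 (inert).
Summing: n_T = 4.39 − 2X.
Mole fractions y_i = n_i/n_T; Kp = p_B / (p_E p_C^2) with p_i = y_i·P.
Equating to 0.00025 kPa^-2 and solving on 0 < X < 1: X = 0.724.

X = 0.724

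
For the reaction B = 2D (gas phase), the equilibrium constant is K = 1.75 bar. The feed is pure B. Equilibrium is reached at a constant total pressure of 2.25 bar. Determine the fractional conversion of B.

Take 1 mol B as basis and let X be its fractional conversion, so ξ = X.
Moles: n_B = 1 − X; n_D = 2X.
Total moles n_T = 1 + X.
Mole fractions y_i = n_i/n_T; K = p_D^2 / (p_B) with p_i = y_i·P.
Substituting and setting equal to 1.75 bar gives a polynomial in X; the root in (0,1) is X = 0.403.

X = 0.403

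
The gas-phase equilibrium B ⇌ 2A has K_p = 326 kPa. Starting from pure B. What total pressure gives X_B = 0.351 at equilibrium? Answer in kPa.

Let X = conversion of B (basis 1 mol B); extent of reaction ξ = X.
Moles: n_B = 1 − X; n_A = 2X.
Summing: n_T = 1 + X.
K_p = p_A^2 / (p_B) with p_i = (n_i/n_T)·P.
At X = 0.351: the mole-fraction product g(X) = Π y_i^ν_i = 0.562. Since K_p = g(X)·P^{1}, P = (K_p/g)^(1/1) = (326/0.562)^(1/1) = 580 kPa.

P = 580 kPa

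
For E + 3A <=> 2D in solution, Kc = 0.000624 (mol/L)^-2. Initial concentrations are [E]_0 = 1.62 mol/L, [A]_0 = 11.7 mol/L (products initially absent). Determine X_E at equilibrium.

X = 0.278

Let X = conversion of E; extent ξ = 1.62·X mol/L.
Concentrations: [E] = 1.62 − 1.62X; [A] = 11.7 − 4.86X; [D] = 3.24X.
Kc = [D]^2 / ([E] [A]^3).
Solving Kc = 0.000624 for X ∈ (0,1): X = 0.278.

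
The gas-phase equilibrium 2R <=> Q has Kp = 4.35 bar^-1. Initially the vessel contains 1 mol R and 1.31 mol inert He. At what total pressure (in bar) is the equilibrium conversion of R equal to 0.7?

P = 1.75 bar

Basis: 1 mol R initially; let X = conversion of R. Extent ξ = 0.5X.
Mole table: n_R = 1 − X; n_Q = 0.5X; n_I = 1.31 (inert).
n_T = Σnᵢ = 2.31 − 0.5X.
Kp = p_Q / (p_R^2) with p_i = (n_i/n_T)·P.
At X = 0.7: the mole-fraction product g(X) = Π y_i^ν_i = 7.622. Since Kp = g(X)·P^{-1}, P = (g/Kp)^(1/1) = (7.622/4.35)^(1/1) = 1.75 bar.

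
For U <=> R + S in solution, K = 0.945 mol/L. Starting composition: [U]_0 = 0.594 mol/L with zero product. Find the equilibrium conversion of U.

Let X = conversion of U; extent ξ = 0.594·X mol/L.
Concentrations: [U] = 0.594 − 0.594X; [R] = 0.594X; [S] = 0.594X.
K = [R] [S] / ([U]).
Setting equal to 0.945 and solving for X on (0,1) gives X = 0.696.

X = 0.696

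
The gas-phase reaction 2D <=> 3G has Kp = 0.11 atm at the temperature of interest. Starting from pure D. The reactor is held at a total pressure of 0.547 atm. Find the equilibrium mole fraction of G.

Basis: 1 mol D initially; let X = conversion of D. Extent ξ = 0.5X.
At extent ξ: n_D = 1 − X; n_G = 1.5X.
Summing: n_T = 1 + 0.5X.
With p_i = (n_i/n_T)P, Kp = p_G^3 / (p_D^2).
Equating to 0.11 atm and solving on 0 < X < 1: X = 0.318.
Then n_G = 0.477, n_T = 1.16, so y_G = 0.411.

y_G = 0.411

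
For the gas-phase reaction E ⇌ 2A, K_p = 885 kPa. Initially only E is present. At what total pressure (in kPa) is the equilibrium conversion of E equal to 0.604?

Let X = conversion of E (basis 1 mol E); extent of reaction ξ = X.
Mole table: n_E = 1 − X; n_A = 2X.
n_T = Σnᵢ = 1 + X.
K_p = p_A^2 / (p_E) with p_i = (n_i/n_T)·P.
At X = 0.604: the mole-fraction product g(X) = Π y_i^ν_i = 2.297. Since K_p = g(X)·P^{1}, P = (K_p/g)^(1/1) = (885/2.297)^(1/1) = 385 kPa.

P = 385 kPa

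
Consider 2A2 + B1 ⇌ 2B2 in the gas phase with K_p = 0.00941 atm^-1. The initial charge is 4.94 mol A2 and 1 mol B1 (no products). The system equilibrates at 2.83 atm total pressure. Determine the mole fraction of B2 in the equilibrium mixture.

Take 1 mol B1 as basis and let X be its fractional conversion, so ξ = X.
Moles: n_A2 = 4.94 − 2X; n_B1 = 1 − X; n_B2 = 2X.
n_T = Σnᵢ = 5.94 − X.
Mole fractions y_i = n_i/n_T; K_p = p_B2^2 / (p_A2^2 p_B1) with p_i = y_i·P.
Equating to 0.00941 atm^-1 and solving on 0 < X < 1: X = 0.146.
Then n_B2 = 0.291, n_T = 5.79, so y_B2 = 0.050.

y_B2 = 0.050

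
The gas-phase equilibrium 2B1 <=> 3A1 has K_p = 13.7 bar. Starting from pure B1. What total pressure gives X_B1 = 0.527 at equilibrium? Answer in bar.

Let X = conversion of B1 (basis 1 mol B1); extent of reaction ξ = 0.5X.
Moles: n_B1 = 1 − X; n_A1 = 1.5X.
n_T = Σnᵢ = 1 + 0.5X.
K_p = p_A1^3 / (p_B1^2) with p_i = (n_i/n_T)·P.
At X = 0.527: the mole-fraction product g(X) = Π y_i^ν_i = 1.747. Since K_p = g(X)·P^{1}, P = (K_p/g)^(1/1) = (13.7/1.747)^(1/1) = 7.84 bar.

P = 7.84 bar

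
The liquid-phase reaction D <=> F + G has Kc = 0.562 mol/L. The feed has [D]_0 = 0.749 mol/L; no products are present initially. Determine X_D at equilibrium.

X = 0.569

Let X = conversion of D; extent ξ = 0.749·X mol/L.
Concentrations: [D] = 0.749 − 0.749X; [F] = 0.749X; [G] = 0.749X.
Kc = [F] [G] / ([D]).
Solving Kc = 0.562 for X ∈ (0,1): X = 0.569.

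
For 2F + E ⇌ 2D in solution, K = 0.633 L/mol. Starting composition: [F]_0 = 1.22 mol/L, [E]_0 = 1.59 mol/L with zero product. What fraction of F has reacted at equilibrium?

X = 0.476

Let X = conversion of F; extent ξ = 1.22X/2 mol/L.
Concentrations: [F] = 1.22 − 1.22X; [E] = 1.59 − 0.61X; [D] = 1.22X.
K = [D]^2 / ([F]^2 [E]).
Setting equal to 0.633 and solving for X on (0,1) gives X = 0.476.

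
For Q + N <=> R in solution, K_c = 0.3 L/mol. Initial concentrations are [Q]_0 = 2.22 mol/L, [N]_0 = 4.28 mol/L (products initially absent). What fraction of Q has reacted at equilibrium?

X = 0.489

Let X = conversion of Q; extent ξ = 2.22·X mol/L.
Concentrations: [Q] = 2.22 − 2.22X; [N] = 4.28 − 2.22X; [R] = 2.22X.
K_c = [R] / ([Q] [N]).
Equating to 0.3 L/mol: the physical root is X = 0.489.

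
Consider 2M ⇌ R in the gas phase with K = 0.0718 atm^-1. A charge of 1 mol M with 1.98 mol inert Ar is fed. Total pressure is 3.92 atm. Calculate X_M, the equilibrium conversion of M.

X = 0.142

Let X = conversion of M (basis 1 mol M); extent of reaction ξ = 0.5X.
At extent ξ: n_M = 1 − X; n_R = 0.5X; n_I = 1.98 (inert).
n_T = Σnᵢ = 2.98 − 0.5X.
Mole fractions y_i = n_i/n_T; K = p_R / (p_M^2) with p_i = y_i·P.
Substituting and setting equal to 0.0718 atm^-1 gives a polynomial in X; the root in (0,1) is X = 0.142.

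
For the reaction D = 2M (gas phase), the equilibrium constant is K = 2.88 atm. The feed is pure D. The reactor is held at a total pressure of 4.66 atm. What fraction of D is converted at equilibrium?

Basis: 1 mol D initially; let X = conversion of D. Extent ξ = X.
Species balance: n_D = 1 − X; n_M = 2X.
Summing: n_T = 1 + X.
y_i = n_i/n_T, p_i = y_i·P. K = p_M^2 / (p_D).
Substituting and setting equal to 2.88 atm gives a polynomial in X; the root in (0,1) is X = 0.366.

X = 0.366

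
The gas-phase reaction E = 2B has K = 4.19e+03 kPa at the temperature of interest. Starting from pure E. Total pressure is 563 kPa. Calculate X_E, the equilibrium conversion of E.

Basis: 1 mol E initially; let X = conversion of E. Extent ξ = X.
Moles: n_E = 1 − X; n_B = 2X.
Summing: n_T = 1 + X.
Mole fractions y_i = n_i/n_T; K = p_B^2 / (p_E) with p_i = y_i·P.
Setting this equal to 4.19e+03 kPa and taking the physical root (0 < X < 1) gives X = 0.806.

X = 0.806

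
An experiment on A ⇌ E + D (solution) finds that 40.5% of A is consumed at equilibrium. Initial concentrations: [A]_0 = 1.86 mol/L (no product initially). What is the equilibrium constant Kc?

Kc = 0.513 mol/L

Let X = conversion of A.
Concentrations: [A] = 1.86 − 1.86X; [E] = 1.86X; [D] = 1.86X.
At X = 0.405: [A] = 1.11, [E] = 0.753, [D] = 0.753.
Kc = [E] [D] / ([A]) = 0.513 mol/L.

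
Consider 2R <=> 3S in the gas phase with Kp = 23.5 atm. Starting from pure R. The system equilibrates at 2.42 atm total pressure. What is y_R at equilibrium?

y_R = 0.221

Basis: 1 mol R initially; let X = conversion of R. Extent ξ = 0.5X.
Mole table: n_R = 1 − X; n_S = 1.5X.
Summing: n_T = 1 + 0.5X.
Mole fractions y_i = n_i/n_T; Kp = p_S^3 / (p_R^2) with p_i = y_i·P.
Substituting and setting equal to 23.5 atm gives a polynomial in X; the root in (0,1) is X = 0.702.
Then n_R = 0.298, n_T = 1.35, so y_R = 0.221.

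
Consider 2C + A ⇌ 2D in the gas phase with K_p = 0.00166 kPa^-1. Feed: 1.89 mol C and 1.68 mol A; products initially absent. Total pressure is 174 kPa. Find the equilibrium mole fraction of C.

Basis: 1.89 mol C initially; let X = conversion of C. Extent ξ = 0.945X.
At extent ξ: n_C = 1.89 − 1.89X; n_A = 1.68 − 0.945X; n_D = 1.89X.
Total moles n_T = 3.57 − 0.945X.
With p_i = (n_i/n_T)P, K_p = p_D^2 / (p_C^2 p_A).
Setting this equal to 0.00166 kPa^-1 and taking the physical root (0 < X < 1) gives X = 0.261.
Then n_C = 1.4, n_T = 3.32, so y_C = 0.420.

y_C = 0.420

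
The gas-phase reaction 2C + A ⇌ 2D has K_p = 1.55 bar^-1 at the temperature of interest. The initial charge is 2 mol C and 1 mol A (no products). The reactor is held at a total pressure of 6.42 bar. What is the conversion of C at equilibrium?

Take 2 mol C as basis and let X be its fractional conversion, so ξ = X.
Mole table: n_C = 2 − 2X; n_A = 1 − X; n_D = 2X.
Total moles n_T = 3 − X.
Mole fractions y_i = n_i/n_T; K_p = p_D^2 / (p_C^2 p_A) with p_i = y_i·P.
Substituting and setting equal to 1.55 bar^-1 gives a polynomial in X; the root in (0,1) is X = 0.570.

X = 0.570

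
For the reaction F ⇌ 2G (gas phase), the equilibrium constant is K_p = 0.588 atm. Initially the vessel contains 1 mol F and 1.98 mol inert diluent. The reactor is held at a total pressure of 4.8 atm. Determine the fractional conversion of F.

Take 1 mol F as basis and let X be its fractional conversion, so ξ = X.
Species balance: n_F = 1 − X; n_G = 2X; n_I = 1.98 (inert).
Total moles n_T = 2.98 + X.
y_i = n_i/n_T, p_i = y_i·P. K_p = p_G^2 / (p_F).
Substituting and setting equal to 0.588 atm gives a polynomial in X; the root in (0,1) is X = 0.270.

X = 0.270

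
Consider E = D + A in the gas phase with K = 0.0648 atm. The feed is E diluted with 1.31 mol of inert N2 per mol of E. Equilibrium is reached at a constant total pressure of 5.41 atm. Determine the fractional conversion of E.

X = 0.158

Take 1 mol E as basis and let X be its fractional conversion, so ξ = X.
Species balance: n_E = 1 − X; n_D = X; n_A = X; n_I = 1.31 (inert).
Summing: n_T = 2.31 + X.
y_i = n_i/n_T, p_i = y_i·P. K = p_D p_A / (p_E).
This yields a degree-2 equation in X; solving on (0,1), X = 0.158.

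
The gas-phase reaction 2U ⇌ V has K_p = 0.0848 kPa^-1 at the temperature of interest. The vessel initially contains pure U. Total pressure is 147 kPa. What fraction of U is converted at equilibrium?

X = 0.860

Basis: 1 mol U initially; let X = conversion of U. Extent ξ = 0.5X.
Mole table: n_U = 1 − X; n_V = 0.5X.
Summing: n_T = 1 − 0.5X.
Mole fractions y_i = n_i/n_T; K_p = p_V / (p_U^2) with p_i = y_i·P.
Setting this equal to 0.0848 kPa^-1 and taking the physical root (0 < X < 1) gives X = 0.860.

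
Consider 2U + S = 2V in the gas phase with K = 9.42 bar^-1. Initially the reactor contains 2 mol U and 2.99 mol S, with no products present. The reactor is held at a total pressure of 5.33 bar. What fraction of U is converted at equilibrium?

X = 0.836

Let X = conversion of U (basis 2 mol U); extent of reaction ξ = X.
Species balance: n_U = 2 − 2X; n_S = 2.99 − X; n_V = 2X.
Total moles n_T = 4.99 − X.
With p_i = (n_i/n_T)P, K = p_V^2 / (p_U^2 p_S).
This yields a degree-3 equation in X; solving on (0,1), X = 0.836.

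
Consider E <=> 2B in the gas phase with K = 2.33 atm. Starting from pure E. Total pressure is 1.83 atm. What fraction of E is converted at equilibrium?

Take 1 mol E as basis and let X be its fractional conversion, so ξ = X.
Species balance: n_E = 1 − X; n_B = 2X.
n_T = Σnᵢ = 1 + X.
Mole fractions y_i = n_i/n_T; K = p_B^2 / (p_E) with p_i = y_i·P.
This yields a degree-2 equation in X; solving on (0,1), X = 0.491.

X = 0.491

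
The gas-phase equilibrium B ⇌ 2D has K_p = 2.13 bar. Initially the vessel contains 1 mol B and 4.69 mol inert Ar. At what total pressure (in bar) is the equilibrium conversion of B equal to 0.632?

Take 1 mol B as basis and let X be its fractional conversion, so ξ = X.
Moles: n_B = 1 − X; n_D = 2X; n_I = 4.69 (inert).
Total moles n_T = 5.69 + X.
K_p = p_D^2 / (p_B) with p_i = (n_i/n_T)·P.
At X = 0.632: the mole-fraction product g(X) = Π y_i^ν_i = 0.6867. Since K_p = g(X)·P^{1}, P = (K_p/g)^(1/1) = (2.13/0.6867)^(1/1) = 3.1 bar.

P = 3.1 bar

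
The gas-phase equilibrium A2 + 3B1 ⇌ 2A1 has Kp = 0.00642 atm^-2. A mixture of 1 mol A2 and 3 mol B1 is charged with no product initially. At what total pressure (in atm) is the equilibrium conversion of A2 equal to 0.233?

P = 6.72 atm

Basis: 1 mol A2 initially; let X = conversion of A2. Extent ξ = X.
Mole table: n_A2 = 1 − X; n_B1 = 3 − 3X; n_A1 = 2X.
Summing: n_T = 4 − 2X.
Kp = p_A1^2 / (p_A2 p_B1^3) with p_i = (n_i/n_T)·P.
At X = 0.233: the mole-fraction product g(X) = Π y_i^ν_i = 0.2902. Since Kp = g(X)·P^{-2}, P = (g/Kp)^(1/2) = (0.2902/0.00642)^(1/2) = 6.72 atm.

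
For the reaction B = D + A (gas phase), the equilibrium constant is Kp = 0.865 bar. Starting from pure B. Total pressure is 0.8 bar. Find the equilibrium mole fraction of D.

y_D = 0.419

Basis: 1 mol B initially; let X = conversion of B. Extent ξ = X.
Species balance: n_B = 1 − X; n_D = X; n_A = X.
n_T = Σnᵢ = 1 + X.
With p_i = (n_i/n_T)P, Kp = p_D p_A / (p_B).
Equating to 0.865 bar and solving on 0 < X < 1: X = 0.721.
Then n_D = 0.721, n_T = 1.72, so y_D = 0.419.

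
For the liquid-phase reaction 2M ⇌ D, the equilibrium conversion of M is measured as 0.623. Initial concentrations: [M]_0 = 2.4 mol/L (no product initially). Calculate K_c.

Let X = conversion of M.
Concentrations: [M] = 2.4 − 2.4X; [D] = 1.2X.
At X = 0.623: [M] = 0.905, [D] = 0.748.
K_c = [D] / ([M]^2) = 0.913 L/mol.

K_c = 0.913 L/mol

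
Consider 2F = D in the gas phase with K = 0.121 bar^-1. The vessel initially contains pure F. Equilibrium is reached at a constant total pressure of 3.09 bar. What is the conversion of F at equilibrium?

X = 0.367

Let X = conversion of F (basis 1 mol F); extent of reaction ξ = 0.5X.
Species balance: n_F = 1 − X; n_D = 0.5X.
Summing: n_T = 1 − 0.5X.
Mole fractions y_i = n_i/n_T; K = p_D / (p_F^2) with p_i = y_i·P.
Substituting and setting equal to 0.121 bar^-1 gives a polynomial in X; the root in (0,1) is X = 0.367.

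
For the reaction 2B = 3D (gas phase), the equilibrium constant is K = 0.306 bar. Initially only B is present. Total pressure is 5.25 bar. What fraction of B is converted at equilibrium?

Basis: 1 mol B initially; let X = conversion of B. Extent ξ = 0.5X.
Species balance: n_B = 1 − X; n_D = 1.5X.
Summing: n_T = 1 + 0.5X.
Mole fractions y_i = n_i/n_T; K = p_D^3 / (p_B^2) with p_i = y_i·P.
This yields a degree-3 equation in X; solving on (0,1), X = 0.226.

X = 0.226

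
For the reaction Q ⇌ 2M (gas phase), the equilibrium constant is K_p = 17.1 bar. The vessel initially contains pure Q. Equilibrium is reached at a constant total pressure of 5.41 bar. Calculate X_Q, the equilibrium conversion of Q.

X = 0.664

Basis: 1 mol Q initially; let X = conversion of Q. Extent ξ = X.
Species balance: n_Q = 1 − X; n_M = 2X.
n_T = Σnᵢ = 1 + X.
y_i = n_i/n_T, p_i = y_i·P. K_p = p_M^2 / (p_Q).
Setting this equal to 17.1 bar and taking the physical root (0 < X < 1) gives X = 0.664.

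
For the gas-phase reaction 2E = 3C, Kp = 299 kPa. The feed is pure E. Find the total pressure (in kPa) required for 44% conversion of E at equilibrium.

P = 398 kPa

Basis: 1 mol E initially; let X = conversion of E. Extent ξ = 0.5X.
Mole table: n_E = 1 − X; n_C = 1.5X.
Summing: n_T = 1 + 0.5X.
Kp = p_C^3 / (p_E^2) with p_i = (n_i/n_T)·P.
At X = 0.44: the mole-fraction product g(X) = Π y_i^ν_i = 0.7514. Since Kp = g(X)·P^{1}, P = (Kp/g)^(1/1) = (299/0.7514)^(1/1) = 398 kPa.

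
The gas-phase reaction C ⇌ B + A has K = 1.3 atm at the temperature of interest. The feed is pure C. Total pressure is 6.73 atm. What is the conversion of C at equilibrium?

X = 0.402

Take 1 mol C as basis and let X be its fractional conversion, so ξ = X.
At extent ξ: n_C = 1 − X; n_B = X; n_A = X.
n_T = Σnᵢ = 1 + X.
Mole fractions y_i = n_i/n_T; K = p_B p_A / (p_C) with p_i = y_i·P.
Substituting and setting equal to 1.3 atm gives a polynomial in X; the root in (0,1) is X = 0.402.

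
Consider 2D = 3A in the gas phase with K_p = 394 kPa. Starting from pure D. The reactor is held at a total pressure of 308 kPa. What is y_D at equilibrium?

y_D = 0.405

Take 1 mol D as basis and let X be its fractional conversion, so ξ = 0.5X.
Species balance: n_D = 1 − X; n_A = 1.5X.
Total moles n_T = 1 + 0.5X.
Mole fractions y_i = n_i/n_T; K_p = p_A^3 / (p_D^2) with p_i = y_i·P.
This yields a degree-3 equation in X; solving on (0,1), X = 0.494.
Then n_D = 0.506, n_T = 1.25, so y_D = 0.405.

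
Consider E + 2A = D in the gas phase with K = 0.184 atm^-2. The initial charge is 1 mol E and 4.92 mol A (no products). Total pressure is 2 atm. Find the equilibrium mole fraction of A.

y_A = 0.810

Basis: 1 mol E initially; let X = conversion of E. Extent ξ = X.
Moles: n_E = 1 − X; n_A = 4.92 − 2X; n_D = X.
Summing: n_T = 5.92 − 2X.
With p_i = (n_i/n_T)P, K = p_D / (p_E p_A^2).
Setting this equal to 0.184 atm^-2 and taking the physical root (0 < X < 1) gives X = 0.326.
Then n_A = 4.27, n_T = 5.27, so y_A = 0.810.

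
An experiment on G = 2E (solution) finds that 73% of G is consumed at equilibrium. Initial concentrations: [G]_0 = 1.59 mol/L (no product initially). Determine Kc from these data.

Let X = conversion of G.
Concentrations: [G] = 1.59 − 1.59X; [E] = 3.18X.
At X = 0.73: [G] = 0.429, [E] = 2.32.
Kc = [E]^2 / ([G]) = 12.6 mol/L.

Kc = 12.6 mol/L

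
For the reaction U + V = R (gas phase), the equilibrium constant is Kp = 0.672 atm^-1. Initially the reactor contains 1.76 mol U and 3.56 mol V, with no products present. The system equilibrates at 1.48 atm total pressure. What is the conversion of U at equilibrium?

Basis: 1.76 mol U initially; let X = conversion of U. Extent ξ = 1.76X.
Species balance: n_U = 1.76 − 1.76X; n_V = 3.56 − 1.76X; n_R = 1.76X.
n_T = Σnᵢ = 5.32 − 1.76X.
y_i = n_i/n_T, p_i = y_i·P. Kp = p_R / (p_U p_V).
Equating to 0.672 atm^-1 and solving on 0 < X < 1: X = 0.382.

X = 0.382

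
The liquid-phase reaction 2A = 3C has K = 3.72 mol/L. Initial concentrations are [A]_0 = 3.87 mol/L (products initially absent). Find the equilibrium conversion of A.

Let X = conversion of A; extent ξ = 3.87X/2 mol/L.
Concentrations: [A] = 3.87 − 3.87X; [C] = 5.8X.
K = [C]^3 / ([A]^2).
Solving K = 3.72 for X ∈ (0,1): X = 0.445.

X = 0.445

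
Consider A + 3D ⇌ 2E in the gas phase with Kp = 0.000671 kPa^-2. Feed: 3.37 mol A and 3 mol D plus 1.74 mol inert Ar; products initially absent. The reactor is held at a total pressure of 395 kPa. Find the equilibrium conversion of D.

X = 0.761

Basis: 3 mol D initially; let X = conversion of D. Extent ξ = X.
Moles: n_A = 3.37 − X; n_D = 3 − 3X; n_E = 2X; n_I = 1.74 (inert).
Summing: n_T = 8.11 − 2X.
y_i = n_i/n_T, p_i = y_i·P. Kp = p_E^2 / (p_A p_D^3).
This yields a degree-4 equation in X; solving on (0,1), X = 0.761.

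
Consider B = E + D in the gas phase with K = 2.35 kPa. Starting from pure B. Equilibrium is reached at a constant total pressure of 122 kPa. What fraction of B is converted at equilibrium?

X = 0.137

Basis: 1 mol B initially; let X = conversion of B. Extent ξ = X.
At extent ξ: n_B = 1 − X; n_E = X; n_D = X.
n_T = Σnᵢ = 1 + X.
y_i = n_i/n_T, p_i = y_i·P. K = p_E p_D / (p_B).
Equating to 2.35 kPa and solving on 0 < X < 1: X = 0.137.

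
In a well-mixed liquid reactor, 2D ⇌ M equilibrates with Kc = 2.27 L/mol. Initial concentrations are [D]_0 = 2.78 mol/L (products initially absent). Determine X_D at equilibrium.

Let X = conversion of D; extent ξ = 2.78X/2 mol/L.
Concentrations: [D] = 2.78 − 2.78X; [M] = 1.39X.
Kc = [M] / ([D]^2).
Solving Kc = 2.27 for X ∈ (0,1): X = 0.755.

X = 0.755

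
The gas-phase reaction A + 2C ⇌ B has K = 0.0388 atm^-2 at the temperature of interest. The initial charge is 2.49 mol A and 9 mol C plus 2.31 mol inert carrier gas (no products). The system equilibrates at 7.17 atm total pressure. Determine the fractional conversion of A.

X = 0.411

Basis: 2.49 mol A initially; let X = conversion of A. Extent ξ = 2.49X.
Moles: n_A = 2.49 − 2.49X; n_C = 9 − 4.98X; n_B = 2.49X; n_I = 2.31 (inert).
n_T = Σnᵢ = 13.8 − 4.98X.
y_i = n_i/n_T, p_i = y_i·P. K = p_B / (p_A p_C^2).
Setting this equal to 0.0388 atm^-2 and taking the physical root (0 < X < 1) gives X = 0.411.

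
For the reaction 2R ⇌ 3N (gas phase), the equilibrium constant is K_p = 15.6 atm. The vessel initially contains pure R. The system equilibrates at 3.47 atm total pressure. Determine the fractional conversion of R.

Take 1 mol R as basis and let X be its fractional conversion, so ξ = 0.5X.
Mole table: n_R = 1 − X; n_N = 1.5X.
Summing: n_T = 1 + 0.5X.
y_i = n_i/n_T, p_i = y_i·P. K_p = p_N^3 / (p_R^2).
Setting this equal to 15.6 atm and taking the physical root (0 < X < 1) gives X = 0.626.

X = 0.626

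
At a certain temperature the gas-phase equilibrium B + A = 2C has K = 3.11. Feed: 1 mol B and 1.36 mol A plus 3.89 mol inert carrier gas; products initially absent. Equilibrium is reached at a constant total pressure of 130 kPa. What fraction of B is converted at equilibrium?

X = 0.541

Let X = conversion of B (basis 1 mol B); extent of reaction ξ = X.
At extent ξ: n_B = 1 − X; n_A = 1.36 − X; n_C = 2X; n_I = 3.89 (inert).
Total moles n_T = 6.25 (Δν = 0, constant).
Mole fractions y_i = n_i/n_T; K = p_C^2 / (p_B p_A) with p_i = y_i·P.
Setting this equal to 3.11 and taking the physical root (0 < X < 1) gives X = 0.541.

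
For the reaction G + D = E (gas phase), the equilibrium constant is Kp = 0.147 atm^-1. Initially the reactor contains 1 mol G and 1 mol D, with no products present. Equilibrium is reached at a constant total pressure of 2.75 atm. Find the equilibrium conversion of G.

Take 1 mol G as basis and let X be its fractional conversion, so ξ = X.
Mole table: n_G = 1 − X; n_D = 1 − X; n_E = X.
Total moles n_T = 2 − X.
y_i = n_i/n_T, p_i = y_i·P. Kp = p_E / (p_G p_D).
This yields a degree-2 equation in X; solving on (0,1), X = 0.156.

X = 0.156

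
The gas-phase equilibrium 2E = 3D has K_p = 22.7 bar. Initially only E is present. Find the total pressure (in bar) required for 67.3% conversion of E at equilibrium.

Take 1 mol E as basis and let X be its fractional conversion, so ξ = 0.5X.
At extent ξ: n_E = 1 − X; n_D = 1.5X.
n_T = Σnᵢ = 1 + 0.5X.
K_p = p_D^3 / (p_E^2) with p_i = (n_i/n_T)·P.
At X = 0.673: the mole-fraction product g(X) = Π y_i^ν_i = 7.199. Since K_p = g(X)·P^{1}, P = (K_p/g)^(1/1) = (22.7/7.199)^(1/1) = 3.15 bar.

P = 3.15 bar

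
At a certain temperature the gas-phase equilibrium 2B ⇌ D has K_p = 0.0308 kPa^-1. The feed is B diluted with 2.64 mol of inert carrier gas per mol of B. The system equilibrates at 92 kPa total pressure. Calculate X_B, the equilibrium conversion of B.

Basis: 1 mol B initially; let X = conversion of B. Extent ξ = 0.5X.
Species balance: n_B = 1 − X; n_D = 0.5X; n_I = 2.64 (inert).
Total moles n_T = 3.64 − 0.5X.
Mole fractions y_i = n_i/n_T; K_p = p_D / (p_B^2) with p_i = y_i·P.
Setting this equal to 0.0308 kPa^-1 and taking the physical root (0 < X < 1) gives X = 0.469.

X = 0.469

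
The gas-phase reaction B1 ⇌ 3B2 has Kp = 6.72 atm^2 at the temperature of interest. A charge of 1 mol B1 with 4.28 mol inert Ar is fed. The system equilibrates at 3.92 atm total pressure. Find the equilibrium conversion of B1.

Take 1 mol B1 as basis and let X be its fractional conversion, so ξ = X.
Moles: n_B1 = 1 − X; n_B2 = 3X; n_I = 4.28 (inert).
Summing: n_T = 5.28 + 2X.
Mole fractions y_i = n_i/n_T; Kp = p_B2^3 / (p_B1) with p_i = y_i·P.
Substituting and setting equal to 6.72 atm^2 gives a polynomial in X; the root in (0,1) is X = 0.634.

X = 0.634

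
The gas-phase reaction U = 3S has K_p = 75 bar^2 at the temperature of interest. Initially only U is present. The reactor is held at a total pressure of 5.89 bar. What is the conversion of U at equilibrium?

X = 0.542

Take 1 mol U as basis and let X be its fractional conversion, so ξ = X.
Mole table: n_U = 1 − X; n_S = 3X.
Total moles n_T = 1 + 2X.
y_i = n_i/n_T, p_i = y_i·P. K_p = p_S^3 / (p_U).
This yields a degree-3 equation in X; solving on (0,1), X = 0.542.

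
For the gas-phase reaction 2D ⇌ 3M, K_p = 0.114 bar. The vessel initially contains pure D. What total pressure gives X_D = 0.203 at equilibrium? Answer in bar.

P = 2.83 bar

Basis: 1 mol D initially; let X = conversion of D. Extent ξ = 0.5X.
At extent ξ: n_D = 1 − X; n_M = 1.5X.
n_T = Σnᵢ = 1 + 0.5X.
K_p = p_M^3 / (p_D^2) with p_i = (n_i/n_T)·P.
At X = 0.203: the mole-fraction product g(X) = Π y_i^ν_i = 0.04035. Since K_p = g(X)·P^{1}, P = (K_p/g)^(1/1) = (0.114/0.04035)^(1/1) = 2.83 bar.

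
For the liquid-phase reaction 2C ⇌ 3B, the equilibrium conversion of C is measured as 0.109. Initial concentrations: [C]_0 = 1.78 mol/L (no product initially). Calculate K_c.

K_c = 0.0098 mol/L

Let X = conversion of C.
Concentrations: [C] = 1.78 − 1.78X; [B] = 2.67X.
At X = 0.109: [C] = 1.59, [B] = 0.291.
K_c = [B]^3 / ([C]^2) = 0.0098 mol/L.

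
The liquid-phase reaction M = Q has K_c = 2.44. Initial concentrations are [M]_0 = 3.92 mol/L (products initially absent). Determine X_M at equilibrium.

X = 0.709

Let X = conversion of M; extent ξ = 3.92·X mol/L.
Concentrations: [M] = 3.92 − 3.92X; [Q] = 3.92X.
K_c = [Q] / ([M]).
Equating to 2.44: the physical root is X = 0.709.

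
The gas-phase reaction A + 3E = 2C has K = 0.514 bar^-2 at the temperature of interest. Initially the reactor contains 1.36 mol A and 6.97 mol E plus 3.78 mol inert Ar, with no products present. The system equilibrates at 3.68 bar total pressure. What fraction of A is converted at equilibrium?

Basis: 1.36 mol A initially; let X = conversion of A. Extent ξ = 1.36X.
Moles: n_A = 1.36 − 1.36X; n_E = 6.97 − 4.08X; n_C = 2.72X; n_I = 3.78 (inert).
Total moles n_T = 12.1 − 2.72X.
With p_i = (n_i/n_T)P, K = p_C^2 / (p_A p_E^3).
Setting this equal to 0.514 bar^-2 and taking the physical root (0 < X < 1) gives X = 0.622.

X = 0.622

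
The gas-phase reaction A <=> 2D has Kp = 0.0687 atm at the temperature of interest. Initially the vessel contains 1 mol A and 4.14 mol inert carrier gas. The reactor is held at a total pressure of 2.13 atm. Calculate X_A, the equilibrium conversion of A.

X = 0.187

Let X = conversion of A (basis 1 mol A); extent of reaction ξ = X.
Species balance: n_A = 1 − X; n_D = 2X; n_I = 4.14 (inert).
Summing: n_T = 5.14 + X.
Mole fractions y_i = n_i/n_T; Kp = p_D^2 / (p_A) with p_i = y_i·P.
Setting this equal to 0.0687 atm and taking the physical root (0 < X < 1) gives X = 0.187.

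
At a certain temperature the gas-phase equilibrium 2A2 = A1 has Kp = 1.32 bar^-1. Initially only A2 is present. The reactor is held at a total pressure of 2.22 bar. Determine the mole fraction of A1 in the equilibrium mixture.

Take 1 mol A2 as basis and let X be its fractional conversion, so ξ = 0.5X.
At extent ξ: n_A2 = 1 − X; n_A1 = 0.5X.
n_T = Σnᵢ = 1 − 0.5X.
y_i = n_i/n_T, p_i = y_i·P. Kp = p_A1 / (p_A2^2).
This yields a degree-2 equation in X; solving on (0,1), X = 0.720.
Then n_A1 = 0.36, n_T = 0.64, so y_A1 = 0.562.

y_A1 = 0.562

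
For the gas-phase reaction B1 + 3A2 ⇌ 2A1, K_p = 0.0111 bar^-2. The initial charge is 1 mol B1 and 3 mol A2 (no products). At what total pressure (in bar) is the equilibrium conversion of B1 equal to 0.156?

Let X = conversion of B1 (basis 1 mol B1); extent of reaction ξ = X.
Mole table: n_B1 = 1 − X; n_A2 = 3 − 3X; n_A1 = 2X.
Total moles n_T = 4 − 2X.
K_p = p_A1^2 / (p_B1 p_A2^3) with p_i = (n_i/n_T)·P.
At X = 0.156: the mole-fraction product g(X) = Π y_i^ν_i = 0.09664. Since K_p = g(X)·P^{-2}, P = (g/K_p)^(1/2) = (0.09664/0.0111)^(1/2) = 2.95 bar.

P = 2.95 bar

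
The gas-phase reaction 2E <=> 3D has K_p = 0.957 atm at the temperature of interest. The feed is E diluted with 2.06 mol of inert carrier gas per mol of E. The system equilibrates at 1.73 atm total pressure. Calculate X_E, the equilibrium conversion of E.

X = 0.508

Take 1 mol E as basis and let X be its fractional conversion, so ξ = 0.5X.
Species balance: n_E = 1 − X; n_D = 1.5X; n_I = 2.06 (inert).
Total moles n_T = 3.06 + 0.5X.
Mole fractions y_i = n_i/n_T; K_p = p_D^3 / (p_E^2) with p_i = y_i·P.
Setting this equal to 0.957 atm and taking the physical root (0 < X < 1) gives X = 0.508.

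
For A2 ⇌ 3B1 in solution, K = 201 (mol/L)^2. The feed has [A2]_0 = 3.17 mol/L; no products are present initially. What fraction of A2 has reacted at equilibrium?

X = 0.642

Let X = conversion of A2; extent ξ = 3.17·X mol/L.
Concentrations: [A2] = 3.17 − 3.17X; [B1] = 9.51X.
K = [B1]^3 / ([A2]).
This equals 201 at X = 0.642 (the root in 0 < X < 1).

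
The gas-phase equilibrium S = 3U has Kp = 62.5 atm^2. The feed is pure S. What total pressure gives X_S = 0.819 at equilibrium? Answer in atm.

Let X = conversion of S (basis 1 mol S); extent of reaction ξ = X.
At extent ξ: n_S = 1 − X; n_U = 3X.
Summing: n_T = 1 + 2X.
Kp = p_U^3 / (p_S) with p_i = (n_i/n_T)·P.
At X = 0.819: the mole-fraction product g(X) = Π y_i^ν_i = 11.78. Since Kp = g(X)·P^{2}, P = (Kp/g)^(1/2) = (62.5/11.78)^(1/2) = 2.3 atm.

P = 2.3 atm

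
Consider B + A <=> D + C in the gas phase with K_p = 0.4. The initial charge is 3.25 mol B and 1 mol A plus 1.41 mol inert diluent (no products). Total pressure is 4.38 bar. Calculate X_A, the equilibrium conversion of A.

Basis: 1 mol A initially; let X = conversion of A. Extent ξ = X.
Moles: n_B = 3.25 − X; n_A = 1 − X; n_D = X; n_C = X; n_I = 1.41 (inert).
Since Δν = 0, n_T = 5.66 throughout.
Mole fractions y_i = n_i/n_T; K_p = p_D p_C / (p_B p_A) with p_i = y_i·P.
This yields a degree-2 equation in X; solving on (0,1), X = 0.626.

X = 0.626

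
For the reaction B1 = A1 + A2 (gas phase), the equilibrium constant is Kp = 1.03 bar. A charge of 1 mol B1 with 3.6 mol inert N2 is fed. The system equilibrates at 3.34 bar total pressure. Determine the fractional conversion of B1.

X = 0.700

Basis: 1 mol B1 initially; let X = conversion of B1. Extent ξ = X.
Mole table: n_B1 = 1 − X; n_A1 = X; n_A2 = X; n_I = 3.6 (inert).
Total moles n_T = 4.6 + X.
y_i = n_i/n_T, p_i = y_i·P. Kp = p_A1 p_A2 / (p_B1).
Setting this equal to 1.03 bar and taking the physical root (0 < X < 1) gives X = 0.700.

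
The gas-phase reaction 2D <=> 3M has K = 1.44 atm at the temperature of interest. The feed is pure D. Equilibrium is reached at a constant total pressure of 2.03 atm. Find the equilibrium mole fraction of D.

y_D = 0.465

Let X = conversion of D (basis 1 mol D); extent of reaction ξ = 0.5X.
Mole table: n_D = 1 − X; n_M = 1.5X.
Summing: n_T = 1 + 0.5X.
y_i = n_i/n_T, p_i = y_i·P. K = p_M^3 / (p_D^2).
Setting this equal to 1.44 atm and taking the physical root (0 < X < 1) gives X = 0.434.
Then n_D = 0.566, n_T = 1.22, so y_D = 0.465.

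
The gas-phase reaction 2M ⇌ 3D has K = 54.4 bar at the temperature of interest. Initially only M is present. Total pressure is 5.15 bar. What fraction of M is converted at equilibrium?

X = 0.710

Let X = conversion of M (basis 1 mol M); extent of reaction ξ = 0.5X.
Moles: n_M = 1 − X; n_D = 1.5X.
Total moles n_T = 1 + 0.5X.
With p_i = (n_i/n_T)P, K = p_D^3 / (p_M^2).
Substituting and setting equal to 54.4 bar gives a polynomial in X; the root in (0,1) is X = 0.710.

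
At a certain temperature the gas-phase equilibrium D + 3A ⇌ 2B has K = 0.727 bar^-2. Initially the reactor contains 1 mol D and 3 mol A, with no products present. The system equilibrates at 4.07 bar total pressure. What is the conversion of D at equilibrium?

Take 1 mol D as basis and let X be its fractional conversion, so ξ = X.
At extent ξ: n_D = 1 − X; n_A = 3 − 3X; n_B = 2X.
Total moles n_T = 4 − 2X.
Mole fractions y_i = n_i/n_T; K = p_B^2 / (p_D p_A^3) with p_i = y_i·P.
Setting this equal to 0.727 bar^-2 and taking the physical root (0 < X < 1) gives X = 0.574.

X = 0.574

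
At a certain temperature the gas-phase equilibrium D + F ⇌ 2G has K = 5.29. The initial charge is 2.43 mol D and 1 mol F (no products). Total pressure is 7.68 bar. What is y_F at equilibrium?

Basis: 1 mol F initially; let X = conversion of F. Extent ξ = X.
Species balance: n_D = 2.43 − X; n_F = 1 − X; n_G = 2X.
Total moles n_T = 3.43 (Δν = 0, constant).
y_i = n_i/n_T, p_i = y_i·P. K = p_G^2 / (p_D p_F).
This yields a degree-2 equation in X; solving on (0,1), X = 0.748.
Then n_F = 0.252, n_T = 3.43, so y_F = 0.073.

y_F = 0.073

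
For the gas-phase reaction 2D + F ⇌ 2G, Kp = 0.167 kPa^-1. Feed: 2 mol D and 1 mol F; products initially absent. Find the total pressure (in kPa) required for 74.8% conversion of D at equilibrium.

Let X = conversion of D (basis 2 mol D); extent of reaction ξ = X.
Species balance: n_D = 2 − 2X; n_F = 1 − X; n_G = 2X.
Summing: n_T = 3 − X.
Kp = p_G^2 / (p_D^2 p_F) with p_i = (n_i/n_T)·P.
At X = 0.748: the mole-fraction product g(X) = Π y_i^ν_i = 78.74. Since Kp = g(X)·P^{-1}, P = (g/Kp)^(1/1) = (78.74/0.167)^(1/1) = 471 kPa.

P = 471 kPa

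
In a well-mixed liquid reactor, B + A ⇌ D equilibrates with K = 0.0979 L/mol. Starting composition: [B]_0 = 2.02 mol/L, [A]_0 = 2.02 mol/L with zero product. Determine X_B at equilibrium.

X = 0.145

Let X = conversion of B; extent ξ = 2.02·X mol/L.
Concentrations: [B] = 2.02 − 2.02X; [A] = 2.02 − 2.02X; [D] = 2.02X.
K = [D] / ([B] [A]).
This equals 0.0979 at X = 0.145 (the root in 0 < X < 1).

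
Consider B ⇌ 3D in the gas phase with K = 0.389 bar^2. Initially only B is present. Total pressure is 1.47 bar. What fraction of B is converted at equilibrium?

X = 0.221

Take 1 mol B as basis and let X be its fractional conversion, so ξ = X.
Moles: n_B = 1 − X; n_D = 3X.
Summing: n_T = 1 + 2X.
y_i = n_i/n_T, p_i = y_i·P. K = p_D^3 / (p_B).
Setting this equal to 0.389 bar^2 and taking the physical root (0 < X < 1) gives X = 0.221.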